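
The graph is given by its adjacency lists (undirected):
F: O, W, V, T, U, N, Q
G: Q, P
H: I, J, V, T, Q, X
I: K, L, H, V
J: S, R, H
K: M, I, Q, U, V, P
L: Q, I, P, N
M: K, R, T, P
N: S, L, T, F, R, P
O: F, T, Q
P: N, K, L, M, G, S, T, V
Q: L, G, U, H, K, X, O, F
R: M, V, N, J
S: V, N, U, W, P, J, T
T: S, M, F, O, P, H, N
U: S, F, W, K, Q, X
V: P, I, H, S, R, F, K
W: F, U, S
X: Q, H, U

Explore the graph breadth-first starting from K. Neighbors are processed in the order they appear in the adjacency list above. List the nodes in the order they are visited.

Visit K; enqueue M, I, Q, U, V, P → queue [M, I, Q, U, V, P]
Visit M; enqueue R, T → queue [I, Q, U, V, P, R, T]
Visit I; enqueue L, H → queue [Q, U, V, P, R, T, L, H]
Visit Q; enqueue G, X, O, F → queue [U, V, P, R, T, L, H, G, X, O, F]
Visit U; enqueue S, W → queue [V, P, R, T, L, H, G, X, O, F, S, W]
Visit V → queue [P, R, T, L, H, G, X, O, F, S, W]
Visit P; enqueue N → queue [R, T, L, H, G, X, O, F, S, W, N]
Visit R; enqueue J → queue [T, L, H, G, X, O, F, S, W, N, J]
Visit T → queue [L, H, G, X, O, F, S, W, N, J]
Visit L → queue [H, G, X, O, F, S, W, N, J]
Visit H → queue [G, X, O, F, S, W, N, J]
Visit G → queue [X, O, F, S, W, N, J]
Visit X → queue [O, F, S, W, N, J]
Visit O → queue [F, S, W, N, J]
Visit F → queue [S, W, N, J]
Visit S → queue [W, N, J]
Visit W → queue [N, J]
Visit N → queue [J]
Visit J → queue []

K, M, I, Q, U, V, P, R, T, L, H, G, X, O, F, S, W, N, J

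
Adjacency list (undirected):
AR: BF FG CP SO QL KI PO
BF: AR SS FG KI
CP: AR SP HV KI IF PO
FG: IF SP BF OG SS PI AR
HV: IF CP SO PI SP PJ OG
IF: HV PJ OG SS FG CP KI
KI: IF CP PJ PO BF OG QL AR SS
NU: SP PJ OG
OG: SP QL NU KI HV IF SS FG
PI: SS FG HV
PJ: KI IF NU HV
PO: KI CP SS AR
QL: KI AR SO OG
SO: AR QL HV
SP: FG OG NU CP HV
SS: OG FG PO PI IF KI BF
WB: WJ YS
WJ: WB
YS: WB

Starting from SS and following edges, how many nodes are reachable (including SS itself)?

16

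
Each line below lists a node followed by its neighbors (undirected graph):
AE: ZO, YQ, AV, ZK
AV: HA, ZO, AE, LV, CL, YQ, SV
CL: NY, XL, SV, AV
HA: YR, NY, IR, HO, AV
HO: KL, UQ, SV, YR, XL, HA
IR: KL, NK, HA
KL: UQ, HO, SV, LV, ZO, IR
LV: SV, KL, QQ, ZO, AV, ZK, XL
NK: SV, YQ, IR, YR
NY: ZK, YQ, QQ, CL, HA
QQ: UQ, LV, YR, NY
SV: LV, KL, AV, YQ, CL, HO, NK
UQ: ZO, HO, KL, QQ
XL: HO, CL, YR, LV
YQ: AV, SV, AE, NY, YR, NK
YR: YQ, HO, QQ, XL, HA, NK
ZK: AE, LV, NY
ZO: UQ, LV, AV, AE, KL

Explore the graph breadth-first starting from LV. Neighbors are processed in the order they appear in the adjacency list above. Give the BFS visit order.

LV → SV → KL → QQ → ZO → AV → ZK → XL → YQ → CL → HO → NK → UQ → IR → YR → NY → AE → HA

Visit LV; enqueue SV, KL, QQ, ZO, AV, ZK, XL → queue [SV, KL, QQ, ZO, AV, ZK, XL]
Visit SV; enqueue YQ, CL, HO, NK → queue [KL, QQ, ZO, AV, ZK, XL, YQ, CL, HO, NK]
Visit KL; enqueue UQ, IR → queue [QQ, ZO, AV, ZK, XL, YQ, CL, HO, NK, UQ, IR]
Visit QQ; enqueue YR, NY → queue [ZO, AV, ZK, XL, YQ, CL, HO, NK, UQ, IR, YR, NY]
Visit ZO; enqueue AE → queue [AV, ZK, XL, YQ, CL, HO, NK, UQ, IR, YR, NY, AE]
Visit AV; enqueue HA → queue [ZK, XL, YQ, CL, HO, NK, UQ, IR, YR, NY, AE, HA]
Visit ZK → queue [XL, YQ, CL, HO, NK, UQ, IR, YR, NY, AE, HA]
Visit XL → queue [YQ, CL, HO, NK, UQ, IR, YR, NY, AE, HA]
Visit YQ → queue [CL, HO, NK, UQ, IR, YR, NY, AE, HA]
Visit CL → queue [HO, NK, UQ, IR, YR, NY, AE, HA]
Visit HO → queue [NK, UQ, IR, YR, NY, AE, HA]
Visit NK → queue [UQ, IR, YR, NY, AE, HA]
Visit UQ → queue [IR, YR, NY, AE, HA]
Visit IR → queue [YR, NY, AE, HA]
Visit YR → queue [NY, AE, HA]
Visit NY → queue [AE, HA]
Visit AE → queue [HA]
Visit HA → queue []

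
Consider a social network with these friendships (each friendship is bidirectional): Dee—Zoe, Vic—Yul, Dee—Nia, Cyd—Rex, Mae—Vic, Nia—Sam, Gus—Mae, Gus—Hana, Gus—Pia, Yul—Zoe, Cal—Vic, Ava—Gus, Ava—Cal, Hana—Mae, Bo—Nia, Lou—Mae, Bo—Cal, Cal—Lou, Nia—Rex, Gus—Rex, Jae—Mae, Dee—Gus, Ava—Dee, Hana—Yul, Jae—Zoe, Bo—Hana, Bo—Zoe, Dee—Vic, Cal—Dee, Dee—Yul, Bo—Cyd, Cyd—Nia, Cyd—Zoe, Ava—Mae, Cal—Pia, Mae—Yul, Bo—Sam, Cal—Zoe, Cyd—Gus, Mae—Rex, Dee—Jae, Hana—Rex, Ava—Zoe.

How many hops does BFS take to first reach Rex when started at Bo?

Level 0: Bo
Level 1: Cal, Cyd, Hana, Nia, Sam, Zoe
Level 2: Ava, Dee, Gus, Jae, Lou, Mae, Pia, Rex, Vic, Yul
Rex first appears at level 2.

2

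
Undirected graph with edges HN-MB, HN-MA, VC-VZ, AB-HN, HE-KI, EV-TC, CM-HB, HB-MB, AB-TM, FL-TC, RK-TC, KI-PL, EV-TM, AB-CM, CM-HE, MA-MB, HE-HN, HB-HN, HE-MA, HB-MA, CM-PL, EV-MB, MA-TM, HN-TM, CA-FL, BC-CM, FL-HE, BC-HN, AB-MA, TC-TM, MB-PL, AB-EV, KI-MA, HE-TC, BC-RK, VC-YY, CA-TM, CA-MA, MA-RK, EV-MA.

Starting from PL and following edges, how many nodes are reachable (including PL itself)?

16

BFS from PL visits: PL, CM, KI, MB, AB, BC, HB, HE, MA, EV, HN, TM, RK, FL, TC, CA
Reachable nodes: 16 of 19 total.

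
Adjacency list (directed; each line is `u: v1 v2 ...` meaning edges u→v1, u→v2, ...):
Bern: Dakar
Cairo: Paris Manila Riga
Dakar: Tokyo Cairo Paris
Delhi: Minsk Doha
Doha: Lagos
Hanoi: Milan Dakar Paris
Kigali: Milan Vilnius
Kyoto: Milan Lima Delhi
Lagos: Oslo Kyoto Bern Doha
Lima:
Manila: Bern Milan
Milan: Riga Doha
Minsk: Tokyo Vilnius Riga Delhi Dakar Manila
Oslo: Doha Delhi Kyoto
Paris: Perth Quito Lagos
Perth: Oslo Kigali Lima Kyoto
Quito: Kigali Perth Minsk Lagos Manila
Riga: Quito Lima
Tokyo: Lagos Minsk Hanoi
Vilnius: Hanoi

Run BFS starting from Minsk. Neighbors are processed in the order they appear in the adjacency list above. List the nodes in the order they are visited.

Minsk, Tokyo, Vilnius, Riga, Delhi, Dakar, Manila, Lagos, Hanoi, Quito, Lima, Doha, Cairo, Paris, Bern, Milan, Oslo, Kyoto, Kigali, Perth

Visit Minsk; enqueue Tokyo, Vilnius, Riga, Delhi, Dakar, Manila → queue [Tokyo, Vilnius, Riga, Delhi, Dakar, Manila]
Visit Tokyo; enqueue Lagos, Hanoi → queue [Vilnius, Riga, Delhi, Dakar, Manila, Lagos, Hanoi]
Visit Vilnius → queue [Riga, Delhi, Dakar, Manila, Lagos, Hanoi]
Visit Riga; enqueue Quito, Lima → queue [Delhi, Dakar, Manila, Lagos, Hanoi, Quito, Lima]
Visit Delhi; enqueue Doha → queue [Dakar, Manila, Lagos, Hanoi, Quito, Lima, Doha]
Visit Dakar; enqueue Cairo, Paris → queue [Manila, Lagos, Hanoi, Quito, Lima, Doha, Cairo, Paris]
Visit Manila; enqueue Bern, Milan → queue [Lagos, Hanoi, Quito, Lima, Doha, Cairo, Paris, Bern, Milan]
Visit Lagos; enqueue Oslo, Kyoto → queue [Hanoi, Quito, Lima, Doha, Cairo, Paris, Bern, Milan, Oslo, Kyoto]
Visit Hanoi → queue [Quito, Lima, Doha, Cairo, Paris, Bern, Milan, Oslo, Kyoto]
Visit Quito; enqueue Kigali, Perth → queue [Lima, Doha, Cairo, Paris, Bern, Milan, Oslo, Kyoto, Kigali, Perth]
Visit Lima → queue [Doha, Cairo, Paris, Bern, Milan, Oslo, Kyoto, Kigali, Perth]
Visit Doha → queue [Cairo, Paris, Bern, Milan, Oslo, Kyoto, Kigali, Perth]
Visit Cairo → queue [Paris, Bern, Milan, Oslo, Kyoto, Kigali, Perth]
Visit Paris → queue [Bern, Milan, Oslo, Kyoto, Kigali, Perth]
Visit Bern → queue [Milan, Oslo, Kyoto, Kigali, Perth]
Visit Milan → queue [Oslo, Kyoto, Kigali, Perth]
Visit Oslo → queue [Kyoto, Kigali, Perth]
Visit Kyoto → queue [Kigali, Perth]
Visit Kigali → queue [Perth]
Visit Perth → queue []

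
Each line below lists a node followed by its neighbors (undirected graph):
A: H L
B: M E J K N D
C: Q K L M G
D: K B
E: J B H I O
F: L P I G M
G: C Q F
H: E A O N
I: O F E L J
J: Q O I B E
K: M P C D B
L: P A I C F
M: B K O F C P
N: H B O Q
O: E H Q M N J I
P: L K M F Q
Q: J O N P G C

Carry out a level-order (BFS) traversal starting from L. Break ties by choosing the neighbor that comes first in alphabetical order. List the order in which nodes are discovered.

Visit L; enqueue A, C, F, I, P → queue [A, C, F, I, P]
Visit A; enqueue H → queue [C, F, I, P, H]
Visit C; enqueue G, K, M, Q → queue [F, I, P, H, G, K, M, Q]
Visit F → queue [I, P, H, G, K, M, Q]
Visit I; enqueue E, J, O → queue [P, H, G, K, M, Q, E, J, O]
Visit P → queue [H, G, K, M, Q, E, J, O]
Visit H; enqueue N → queue [G, K, M, Q, E, J, O, N]
Visit G → queue [K, M, Q, E, J, O, N]
Visit K; enqueue B, D → queue [M, Q, E, J, O, N, B, D]
Visit M → queue [Q, E, J, O, N, B, D]
Visit Q → queue [E, J, O, N, B, D]
Visit E → queue [J, O, N, B, D]
Visit J → queue [O, N, B, D]
Visit O → queue [N, B, D]
Visit N → queue [B, D]
Visit B → queue [D]
Visit D → queue []

L, A, C, F, I, P, H, G, K, M, Q, E, J, O, N, B, D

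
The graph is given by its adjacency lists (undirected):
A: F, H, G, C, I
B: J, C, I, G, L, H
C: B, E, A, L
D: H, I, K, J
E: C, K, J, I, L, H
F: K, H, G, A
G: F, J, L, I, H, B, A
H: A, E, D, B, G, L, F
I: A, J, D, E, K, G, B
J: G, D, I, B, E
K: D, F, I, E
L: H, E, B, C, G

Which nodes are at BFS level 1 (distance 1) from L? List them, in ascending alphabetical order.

B, C, E, G, H

Level 0: L
Level 1: B, C, E, G, H
Level 2: A, D, F, I, J, K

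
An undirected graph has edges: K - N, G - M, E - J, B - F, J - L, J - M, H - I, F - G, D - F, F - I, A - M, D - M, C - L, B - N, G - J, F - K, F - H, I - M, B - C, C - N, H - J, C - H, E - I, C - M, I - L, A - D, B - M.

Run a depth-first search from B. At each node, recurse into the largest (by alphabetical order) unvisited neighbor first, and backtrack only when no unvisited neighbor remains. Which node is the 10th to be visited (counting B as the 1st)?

Visit B
B → N
N → K
K → F
F → I
I → M
M → J
J → L
L → C
C → H
J → G
J → E
M → D
D → A

Visit order: B, N, K, F, I, M, J, L, C, H, G, E, D, A

H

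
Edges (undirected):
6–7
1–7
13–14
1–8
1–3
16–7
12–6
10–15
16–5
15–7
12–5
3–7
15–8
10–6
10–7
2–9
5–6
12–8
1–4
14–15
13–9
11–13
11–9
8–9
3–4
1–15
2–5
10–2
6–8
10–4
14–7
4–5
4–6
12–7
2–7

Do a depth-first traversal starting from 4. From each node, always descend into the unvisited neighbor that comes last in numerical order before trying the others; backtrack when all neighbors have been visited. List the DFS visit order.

4, 10, 15, 14, 13, 11, 9, 8, 12, 7, 16, 5, 6, 2, 3, 1

Visit 4
4 → 10
10 → 15
15 → 14
14 → 13
13 → 11
11 → 9
9 → 8
8 → 12
12 → 7
7 → 16
16 → 5
5 → 6
5 → 2
7 → 3
3 → 1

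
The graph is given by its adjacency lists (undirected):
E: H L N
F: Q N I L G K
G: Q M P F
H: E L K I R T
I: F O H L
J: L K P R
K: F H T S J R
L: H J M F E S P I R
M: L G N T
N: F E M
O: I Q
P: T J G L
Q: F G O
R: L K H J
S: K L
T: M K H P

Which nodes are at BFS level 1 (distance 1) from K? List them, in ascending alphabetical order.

F, H, J, R, S, T

Level 0: K
Level 1: F, H, J, R, S, T
Level 2: E, G, I, L, M, N, P, Q
Level 3: O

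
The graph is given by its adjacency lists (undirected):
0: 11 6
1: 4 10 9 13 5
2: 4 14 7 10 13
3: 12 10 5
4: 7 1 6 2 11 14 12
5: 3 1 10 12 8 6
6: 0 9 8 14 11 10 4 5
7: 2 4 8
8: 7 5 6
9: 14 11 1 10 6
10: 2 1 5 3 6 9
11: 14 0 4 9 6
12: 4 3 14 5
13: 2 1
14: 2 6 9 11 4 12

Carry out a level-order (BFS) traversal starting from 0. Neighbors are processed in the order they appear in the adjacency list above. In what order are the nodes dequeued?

Visit 0; enqueue 11, 6 → queue [11, 6]
Visit 11; enqueue 14, 4, 9 → queue [6, 14, 4, 9]
Visit 6; enqueue 8, 10, 5 → queue [14, 4, 9, 8, 10, 5]
Visit 14; enqueue 2, 12 → queue [4, 9, 8, 10, 5, 2, 12]
Visit 4; enqueue 7, 1 → queue [9, 8, 10, 5, 2, 12, 7, 1]
Visit 9 → queue [8, 10, 5, 2, 12, 7, 1]
Visit 8 → queue [10, 5, 2, 12, 7, 1]
Visit 10; enqueue 3 → queue [5, 2, 12, 7, 1, 3]
Visit 5 → queue [2, 12, 7, 1, 3]
Visit 2; enqueue 13 → queue [12, 7, 1, 3, 13]
Visit 12 → queue [7, 1, 3, 13]
Visit 7 → queue [1, 3, 13]
Visit 1 → queue [3, 13]
Visit 3 → queue [13]
Visit 13 → queue []

0 11 6 14 4 9 8 10 5 2 12 7 1 3 13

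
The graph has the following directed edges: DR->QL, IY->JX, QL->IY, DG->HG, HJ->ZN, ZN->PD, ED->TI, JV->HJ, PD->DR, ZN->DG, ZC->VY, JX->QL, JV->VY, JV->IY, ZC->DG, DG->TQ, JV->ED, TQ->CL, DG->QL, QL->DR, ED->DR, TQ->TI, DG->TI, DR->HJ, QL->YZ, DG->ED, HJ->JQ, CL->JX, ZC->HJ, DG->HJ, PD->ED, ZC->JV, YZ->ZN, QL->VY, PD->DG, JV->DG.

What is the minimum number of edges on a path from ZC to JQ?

2

Level 0: ZC
Level 1: DG, HJ, JV, VY
Level 2: ED, HG, IY, JQ, QL, TI, TQ, ZN
Level 3: CL, DR, JX, PD, YZ
JQ first appears at level 2.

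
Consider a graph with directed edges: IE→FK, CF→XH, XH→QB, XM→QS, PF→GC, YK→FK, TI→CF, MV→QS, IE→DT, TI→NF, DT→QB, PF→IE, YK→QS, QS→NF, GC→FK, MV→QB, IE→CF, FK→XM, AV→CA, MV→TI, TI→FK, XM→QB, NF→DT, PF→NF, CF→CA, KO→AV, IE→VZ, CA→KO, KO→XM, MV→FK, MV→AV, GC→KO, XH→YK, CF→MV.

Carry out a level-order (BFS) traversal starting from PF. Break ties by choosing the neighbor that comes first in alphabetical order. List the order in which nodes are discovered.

Visit PF; enqueue GC, IE, NF → queue [GC, IE, NF]
Visit GC; enqueue FK, KO → queue [IE, NF, FK, KO]
Visit IE; enqueue CF, DT, VZ → queue [NF, FK, KO, CF, DT, VZ]
Visit NF → queue [FK, KO, CF, DT, VZ]
Visit FK; enqueue XM → queue [KO, CF, DT, VZ, XM]
Visit KO; enqueue AV → queue [CF, DT, VZ, XM, AV]
Visit CF; enqueue CA, MV, XH → queue [DT, VZ, XM, AV, CA, MV, XH]
Visit DT; enqueue QB → queue [VZ, XM, AV, CA, MV, XH, QB]
Visit VZ → queue [XM, AV, CA, MV, XH, QB]
Visit XM; enqueue QS → queue [AV, CA, MV, XH, QB, QS]
Visit AV → queue [CA, MV, XH, QB, QS]
Visit CA → queue [MV, XH, QB, QS]
Visit MV; enqueue TI → queue [XH, QB, QS, TI]
Visit XH; enqueue YK → queue [QB, QS, TI, YK]
Visit QB → queue [QS, TI, YK]
Visit QS → queue [TI, YK]
Visit TI → queue [YK]
Visit YK → queue []

PF → GC → IE → NF → FK → KO → CF → DT → VZ → XM → AV → CA → MV → XH → QB → QS → TI → YK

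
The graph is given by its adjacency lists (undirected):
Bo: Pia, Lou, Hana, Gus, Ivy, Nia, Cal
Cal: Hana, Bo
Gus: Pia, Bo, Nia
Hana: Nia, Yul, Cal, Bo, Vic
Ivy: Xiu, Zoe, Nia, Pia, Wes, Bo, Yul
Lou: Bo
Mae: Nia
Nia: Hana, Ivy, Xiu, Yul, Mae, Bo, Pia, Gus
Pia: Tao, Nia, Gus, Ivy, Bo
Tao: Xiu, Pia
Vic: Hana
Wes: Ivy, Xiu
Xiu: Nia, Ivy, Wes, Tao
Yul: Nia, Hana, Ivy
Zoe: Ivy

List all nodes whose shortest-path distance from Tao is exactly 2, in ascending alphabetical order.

Level 0: Tao
Level 1: Pia, Xiu
Level 2: Bo, Gus, Ivy, Nia, Wes
Level 3: Cal, Hana, Lou, Mae, Yul, Zoe
Level 4: Vic

Bo, Gus, Ivy, Nia, Wes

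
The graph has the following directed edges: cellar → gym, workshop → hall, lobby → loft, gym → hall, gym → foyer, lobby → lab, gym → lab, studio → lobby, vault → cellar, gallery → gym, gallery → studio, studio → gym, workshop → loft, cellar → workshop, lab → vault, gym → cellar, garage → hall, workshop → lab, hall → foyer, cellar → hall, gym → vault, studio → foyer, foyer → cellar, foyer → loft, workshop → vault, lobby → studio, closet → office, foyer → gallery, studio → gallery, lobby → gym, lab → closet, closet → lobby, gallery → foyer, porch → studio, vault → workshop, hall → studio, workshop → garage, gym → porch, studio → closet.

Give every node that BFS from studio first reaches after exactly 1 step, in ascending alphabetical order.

Level 0: studio
Level 1: closet, foyer, gallery, gym, lobby
Level 2: cellar, hall, lab, loft, office, porch, vault
Level 3: workshop
Level 4: garage

closet, foyer, gallery, gym, lobby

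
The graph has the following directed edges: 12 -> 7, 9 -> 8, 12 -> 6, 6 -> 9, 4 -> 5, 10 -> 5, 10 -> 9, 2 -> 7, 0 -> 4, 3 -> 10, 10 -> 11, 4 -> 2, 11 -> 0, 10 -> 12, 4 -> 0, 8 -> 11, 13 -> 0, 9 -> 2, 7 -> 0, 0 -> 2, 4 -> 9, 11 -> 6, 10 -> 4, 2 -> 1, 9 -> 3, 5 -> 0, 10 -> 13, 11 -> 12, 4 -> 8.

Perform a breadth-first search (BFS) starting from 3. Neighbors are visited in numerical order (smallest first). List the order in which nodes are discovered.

3, 10, 4, 5, 9, 11, 12, 13, 0, 2, 8, 6, 7, 1

Visit 3; enqueue 10 → queue [10]
Visit 10; enqueue 4, 5, 9, 11, 12, 13 → queue [4, 5, 9, 11, 12, 13]
Visit 4; enqueue 0, 2, 8 → queue [5, 9, 11, 12, 13, 0, 2, 8]
Visit 5 → queue [9, 11, 12, 13, 0, 2, 8]
Visit 9 → queue [11, 12, 13, 0, 2, 8]
Visit 11; enqueue 6 → queue [12, 13, 0, 2, 8, 6]
Visit 12; enqueue 7 → queue [13, 0, 2, 8, 6, 7]
Visit 13 → queue [0, 2, 8, 6, 7]
Visit 0 → queue [2, 8, 6, 7]
Visit 2; enqueue 1 → queue [8, 6, 7, 1]
Visit 8 → queue [6, 7, 1]
Visit 6 → queue [7, 1]
Visit 7 → queue [1]
Visit 1 → queue []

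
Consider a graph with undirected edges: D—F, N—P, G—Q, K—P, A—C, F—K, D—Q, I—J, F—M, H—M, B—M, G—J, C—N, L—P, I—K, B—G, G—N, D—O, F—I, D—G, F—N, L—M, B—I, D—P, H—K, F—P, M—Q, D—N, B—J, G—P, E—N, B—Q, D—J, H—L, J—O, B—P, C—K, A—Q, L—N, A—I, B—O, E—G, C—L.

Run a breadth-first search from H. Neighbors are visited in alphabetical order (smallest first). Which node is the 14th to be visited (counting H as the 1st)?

J

Visit H; enqueue K, L, M → queue [K, L, M]
Visit K; enqueue C, F, I, P → queue [L, M, C, F, I, P]
Visit L; enqueue N → queue [M, C, F, I, P, N]
Visit M; enqueue B, Q → queue [C, F, I, P, N, B, Q]
Visit C; enqueue A → queue [F, I, P, N, B, Q, A]
Visit F; enqueue D → queue [I, P, N, B, Q, A, D]
Visit I; enqueue J → queue [P, N, B, Q, A, D, J]
Visit P; enqueue G → queue [N, B, Q, A, D, J, G]
Visit N; enqueue E → queue [B, Q, A, D, J, G, E]
Visit B; enqueue O → queue [Q, A, D, J, G, E, O]
Visit Q → queue [A, D, J, G, E, O]
Visit A → queue [D, J, G, E, O]
Visit D → queue [J, G, E, O]
Visit J → queue [G, E, O]
Visit G → queue [E, O]
Visit E → queue [O]
Visit O → queue []

Visit order: H, K, L, M, C, F, I, P, N, B, Q, A, D, J, G, E, O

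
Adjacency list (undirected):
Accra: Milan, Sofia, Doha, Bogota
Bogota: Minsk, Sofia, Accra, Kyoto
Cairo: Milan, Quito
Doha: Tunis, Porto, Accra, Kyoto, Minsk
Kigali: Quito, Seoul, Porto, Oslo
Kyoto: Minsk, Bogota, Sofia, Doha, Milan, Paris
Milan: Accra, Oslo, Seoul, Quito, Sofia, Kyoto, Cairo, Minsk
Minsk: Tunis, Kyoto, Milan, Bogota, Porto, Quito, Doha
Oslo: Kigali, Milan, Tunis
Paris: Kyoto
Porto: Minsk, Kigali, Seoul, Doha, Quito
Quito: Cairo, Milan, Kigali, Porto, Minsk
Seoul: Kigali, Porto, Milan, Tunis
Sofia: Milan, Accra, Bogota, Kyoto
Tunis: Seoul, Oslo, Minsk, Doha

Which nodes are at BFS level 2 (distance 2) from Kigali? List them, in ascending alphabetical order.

Cairo, Doha, Milan, Minsk, Tunis

Level 0: Kigali
Level 1: Oslo, Porto, Quito, Seoul
Level 2: Cairo, Doha, Milan, Minsk, Tunis
Level 3: Accra, Bogota, Kyoto, Sofia
Level 4: Paris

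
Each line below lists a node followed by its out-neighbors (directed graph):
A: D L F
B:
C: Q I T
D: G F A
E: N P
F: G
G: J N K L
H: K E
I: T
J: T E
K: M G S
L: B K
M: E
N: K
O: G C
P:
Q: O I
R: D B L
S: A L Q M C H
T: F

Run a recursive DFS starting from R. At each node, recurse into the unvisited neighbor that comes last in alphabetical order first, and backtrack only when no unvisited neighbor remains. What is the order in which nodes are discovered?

Visit R
R → L
L → K
K → S
S → Q
Q → O
O → G
G → N
G → J
J → T
T → F
J → E
E → P
O → C
C → I
S → M
S → H
S → A
A → D
L → B

R -> L -> K -> S -> Q -> O -> G -> N -> J -> T -> F -> E -> P -> C -> I -> M -> H -> A -> D -> B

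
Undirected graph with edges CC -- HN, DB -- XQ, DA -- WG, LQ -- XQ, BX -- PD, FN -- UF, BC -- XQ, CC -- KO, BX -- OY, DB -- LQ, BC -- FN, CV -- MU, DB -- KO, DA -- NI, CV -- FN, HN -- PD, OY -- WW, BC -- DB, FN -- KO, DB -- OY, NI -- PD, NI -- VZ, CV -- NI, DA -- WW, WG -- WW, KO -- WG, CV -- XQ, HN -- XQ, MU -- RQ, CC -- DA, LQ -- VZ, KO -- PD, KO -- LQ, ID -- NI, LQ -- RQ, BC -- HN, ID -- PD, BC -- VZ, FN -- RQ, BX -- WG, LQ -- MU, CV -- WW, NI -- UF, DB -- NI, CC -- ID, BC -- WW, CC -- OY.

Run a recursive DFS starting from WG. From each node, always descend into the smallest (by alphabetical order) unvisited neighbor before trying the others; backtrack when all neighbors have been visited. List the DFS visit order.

Visit WG
WG → BX
BX → OY
OY → CC
CC → DA
DA → NI
NI → CV
CV → FN
FN → BC
BC → DB
DB → KO
KO → LQ
LQ → MU
MU → RQ
LQ → VZ
LQ → XQ
XQ → HN
HN → PD
PD → ID
BC → WW
FN → UF

WG, BX, OY, CC, DA, NI, CV, FN, BC, DB, KO, LQ, MU, RQ, VZ, XQ, HN, PD, ID, WW, UF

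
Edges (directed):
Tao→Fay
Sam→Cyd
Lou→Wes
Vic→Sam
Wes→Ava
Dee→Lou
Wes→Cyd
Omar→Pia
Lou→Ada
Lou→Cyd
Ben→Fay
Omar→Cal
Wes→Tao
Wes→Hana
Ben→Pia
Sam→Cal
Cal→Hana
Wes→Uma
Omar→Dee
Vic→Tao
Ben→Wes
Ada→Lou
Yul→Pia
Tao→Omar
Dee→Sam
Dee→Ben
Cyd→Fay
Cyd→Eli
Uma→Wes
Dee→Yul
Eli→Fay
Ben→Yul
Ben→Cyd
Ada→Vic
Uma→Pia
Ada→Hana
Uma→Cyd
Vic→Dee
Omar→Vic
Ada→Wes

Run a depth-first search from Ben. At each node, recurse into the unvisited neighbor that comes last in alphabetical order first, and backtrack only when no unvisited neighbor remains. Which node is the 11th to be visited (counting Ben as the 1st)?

Visit Ben
Ben → Yul
Yul → Pia
Ben → Wes
Wes → Uma
Uma → Cyd
Cyd → Fay
Cyd → Eli
Wes → Tao
Tao → Omar
Omar → Vic
Vic → Sam
Sam → Cal
Cal → Hana
Vic → Dee
Dee → Lou
Lou → Ada
Wes → Ava

Visit order: Ben, Yul, Pia, Wes, Uma, Cyd, Fay, Eli, Tao, Omar, Vic, Sam, Cal, Hana, Dee, Lou, Ada, Ava

Vic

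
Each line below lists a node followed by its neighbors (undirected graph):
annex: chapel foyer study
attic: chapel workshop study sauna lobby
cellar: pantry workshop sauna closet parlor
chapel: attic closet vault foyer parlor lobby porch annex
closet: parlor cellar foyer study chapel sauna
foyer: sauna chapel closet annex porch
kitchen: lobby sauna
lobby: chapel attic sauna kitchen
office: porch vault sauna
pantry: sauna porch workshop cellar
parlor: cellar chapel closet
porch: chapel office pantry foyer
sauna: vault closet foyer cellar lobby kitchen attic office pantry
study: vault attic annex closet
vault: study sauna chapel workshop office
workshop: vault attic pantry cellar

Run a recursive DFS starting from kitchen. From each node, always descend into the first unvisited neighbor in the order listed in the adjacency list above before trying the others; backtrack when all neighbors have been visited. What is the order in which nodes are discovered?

Visit kitchen
kitchen → lobby
lobby → chapel
chapel → attic
attic → workshop
workshop → vault
vault → study
study → annex
annex → foyer
foyer → sauna
sauna → closet
closet → parlor
parlor → cellar
cellar → pantry
pantry → porch
porch → office

kitchen → lobby → chapel → attic → workshop → vault → study → annex → foyer → sauna → closet → parlor → cellar → pantry → porch → office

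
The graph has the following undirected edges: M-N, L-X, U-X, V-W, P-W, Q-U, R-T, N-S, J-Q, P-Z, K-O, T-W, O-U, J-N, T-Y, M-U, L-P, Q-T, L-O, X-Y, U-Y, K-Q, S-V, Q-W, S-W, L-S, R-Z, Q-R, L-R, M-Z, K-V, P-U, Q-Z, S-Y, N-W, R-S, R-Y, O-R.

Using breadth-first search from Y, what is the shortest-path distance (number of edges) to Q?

Level 0: Y
Level 1: R, S, T, U, X
Level 2: L, M, N, O, P, Q, V, W, Z
Level 3: J, K
Q first appears at level 2.

2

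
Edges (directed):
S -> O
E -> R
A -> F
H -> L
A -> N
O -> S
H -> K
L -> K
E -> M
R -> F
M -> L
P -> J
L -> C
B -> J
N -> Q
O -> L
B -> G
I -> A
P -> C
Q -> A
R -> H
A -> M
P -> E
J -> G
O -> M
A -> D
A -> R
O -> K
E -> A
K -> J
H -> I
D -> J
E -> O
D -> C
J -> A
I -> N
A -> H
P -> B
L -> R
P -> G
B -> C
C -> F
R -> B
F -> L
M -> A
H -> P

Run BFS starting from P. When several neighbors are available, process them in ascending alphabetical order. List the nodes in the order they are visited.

Visit P; enqueue B, C, E, G, J → queue [B, C, E, G, J]
Visit B → queue [C, E, G, J]
Visit C; enqueue F → queue [E, G, J, F]
Visit E; enqueue A, M, O, R → queue [G, J, F, A, M, O, R]
Visit G → queue [J, F, A, M, O, R]
Visit J → queue [F, A, M, O, R]
Visit F; enqueue L → queue [A, M, O, R, L]
Visit A; enqueue D, H, N → queue [M, O, R, L, D, H, N]
Visit M → queue [O, R, L, D, H, N]
Visit O; enqueue K, S → queue [R, L, D, H, N, K, S]
Visit R → queue [L, D, H, N, K, S]
Visit L → queue [D, H, N, K, S]
Visit D → queue [H, N, K, S]
Visit H; enqueue I → queue [N, K, S, I]
Visit N; enqueue Q → queue [K, S, I, Q]
Visit K → queue [S, I, Q]
Visit S → queue [I, Q]
Visit I → queue [Q]
Visit Q → queue []

P, B, C, E, G, J, F, A, M, O, R, L, D, H, N, K, S, I, Q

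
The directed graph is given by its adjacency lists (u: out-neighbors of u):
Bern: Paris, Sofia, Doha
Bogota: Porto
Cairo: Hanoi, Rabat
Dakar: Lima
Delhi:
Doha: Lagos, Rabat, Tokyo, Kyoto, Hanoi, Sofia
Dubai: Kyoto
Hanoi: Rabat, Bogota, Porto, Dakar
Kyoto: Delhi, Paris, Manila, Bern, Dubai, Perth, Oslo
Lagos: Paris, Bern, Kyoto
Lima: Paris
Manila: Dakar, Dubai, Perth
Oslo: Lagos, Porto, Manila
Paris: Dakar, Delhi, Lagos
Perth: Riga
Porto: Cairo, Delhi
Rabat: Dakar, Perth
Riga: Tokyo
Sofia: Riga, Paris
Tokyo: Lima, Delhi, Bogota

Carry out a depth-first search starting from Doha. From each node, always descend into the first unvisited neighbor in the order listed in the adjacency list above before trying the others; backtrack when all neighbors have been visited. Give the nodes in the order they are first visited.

Visit Doha
Doha → Lagos
Lagos → Paris
Paris → Dakar
Dakar → Lima
Paris → Delhi
Lagos → Bern
Bern → Sofia
Sofia → Riga
Riga → Tokyo
Tokyo → Bogota
Bogota → Porto
Porto → Cairo
Cairo → Hanoi
Hanoi → Rabat
Rabat → Perth
Lagos → Kyoto
Kyoto → Manila
Manila → Dubai
Kyoto → Oslo

Doha, Lagos, Paris, Dakar, Lima, Delhi, Bern, Sofia, Riga, Tokyo, Bogota, Porto, Cairo, Hanoi, Rabat, Perth, Kyoto, Manila, Dubai, Oslo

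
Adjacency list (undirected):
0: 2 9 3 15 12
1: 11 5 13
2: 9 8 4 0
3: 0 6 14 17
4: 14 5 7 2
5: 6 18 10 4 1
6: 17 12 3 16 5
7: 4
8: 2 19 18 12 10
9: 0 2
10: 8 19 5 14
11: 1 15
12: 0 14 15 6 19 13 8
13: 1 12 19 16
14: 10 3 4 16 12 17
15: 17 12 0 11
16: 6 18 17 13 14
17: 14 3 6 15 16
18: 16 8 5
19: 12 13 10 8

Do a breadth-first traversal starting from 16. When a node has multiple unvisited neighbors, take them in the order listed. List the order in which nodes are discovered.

Visit 16; enqueue 6, 18, 17, 13, 14 → queue [6, 18, 17, 13, 14]
Visit 6; enqueue 12, 3, 5 → queue [18, 17, 13, 14, 12, 3, 5]
Visit 18; enqueue 8 → queue [17, 13, 14, 12, 3, 5, 8]
Visit 17; enqueue 15 → queue [13, 14, 12, 3, 5, 8, 15]
Visit 13; enqueue 1, 19 → queue [14, 12, 3, 5, 8, 15, 1, 19]
Visit 14; enqueue 10, 4 → queue [12, 3, 5, 8, 15, 1, 19, 10, 4]
Visit 12; enqueue 0 → queue [3, 5, 8, 15, 1, 19, 10, 4, 0]
Visit 3 → queue [5, 8, 15, 1, 19, 10, 4, 0]
Visit 5 → queue [8, 15, 1, 19, 10, 4, 0]
Visit 8; enqueue 2 → queue [15, 1, 19, 10, 4, 0, 2]
Visit 15; enqueue 11 → queue [1, 19, 10, 4, 0, 2, 11]
Visit 1 → queue [19, 10, 4, 0, 2, 11]
Visit 19 → queue [10, 4, 0, 2, 11]
Visit 10 → queue [4, 0, 2, 11]
Visit 4; enqueue 7 → queue [0, 2, 11, 7]
Visit 0; enqueue 9 → queue [2, 11, 7, 9]
Visit 2 → queue [11, 7, 9]
Visit 11 → queue [7, 9]
Visit 7 → queue [9]
Visit 9 → queue []

16 6 18 17 13 14 12 3 5 8 15 1 19 10 4 0 2 11 7 9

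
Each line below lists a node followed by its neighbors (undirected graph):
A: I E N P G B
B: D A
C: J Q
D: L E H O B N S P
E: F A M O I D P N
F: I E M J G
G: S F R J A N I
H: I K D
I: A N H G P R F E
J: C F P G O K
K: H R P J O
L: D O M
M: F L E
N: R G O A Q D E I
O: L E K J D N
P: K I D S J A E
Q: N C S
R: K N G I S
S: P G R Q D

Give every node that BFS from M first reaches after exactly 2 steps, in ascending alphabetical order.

A, D, G, I, J, N, O, P

Level 0: M
Level 1: E, F, L
Level 2: A, D, G, I, J, N, O, P
Level 3: B, C, H, K, Q, R, S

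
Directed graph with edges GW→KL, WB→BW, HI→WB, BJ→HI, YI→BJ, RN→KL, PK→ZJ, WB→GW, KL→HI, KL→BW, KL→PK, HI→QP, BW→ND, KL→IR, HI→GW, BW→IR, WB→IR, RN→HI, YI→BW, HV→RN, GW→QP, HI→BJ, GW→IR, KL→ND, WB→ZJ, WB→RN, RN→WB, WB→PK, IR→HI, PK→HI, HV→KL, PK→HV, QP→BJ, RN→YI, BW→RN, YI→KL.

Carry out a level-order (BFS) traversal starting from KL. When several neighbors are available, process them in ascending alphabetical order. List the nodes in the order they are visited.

KL, BW, HI, IR, ND, PK, RN, BJ, GW, QP, WB, HV, ZJ, YI

Visit KL; enqueue BW, HI, IR, ND, PK → queue [BW, HI, IR, ND, PK]
Visit BW; enqueue RN → queue [HI, IR, ND, PK, RN]
Visit HI; enqueue BJ, GW, QP, WB → queue [IR, ND, PK, RN, BJ, GW, QP, WB]
Visit IR → queue [ND, PK, RN, BJ, GW, QP, WB]
Visit ND → queue [PK, RN, BJ, GW, QP, WB]
Visit PK; enqueue HV, ZJ → queue [RN, BJ, GW, QP, WB, HV, ZJ]
Visit RN; enqueue YI → queue [BJ, GW, QP, WB, HV, ZJ, YI]
Visit BJ → queue [GW, QP, WB, HV, ZJ, YI]
Visit GW → queue [QP, WB, HV, ZJ, YI]
Visit QP → queue [WB, HV, ZJ, YI]
Visit WB → queue [HV, ZJ, YI]
Visit HV → queue [ZJ, YI]
Visit ZJ → queue [YI]
Visit YI → queue []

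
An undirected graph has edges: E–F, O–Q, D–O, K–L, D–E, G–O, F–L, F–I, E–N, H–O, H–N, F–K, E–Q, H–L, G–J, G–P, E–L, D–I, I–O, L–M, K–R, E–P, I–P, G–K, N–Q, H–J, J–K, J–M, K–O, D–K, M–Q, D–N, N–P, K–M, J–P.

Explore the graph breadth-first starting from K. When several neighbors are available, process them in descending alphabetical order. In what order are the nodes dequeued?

K R O M L J G F D Q I H E P N

Visit K; enqueue R, O, M, L, J, G, F, D → queue [R, O, M, L, J, G, F, D]
Visit R → queue [O, M, L, J, G, F, D]
Visit O; enqueue Q, I, H → queue [M, L, J, G, F, D, Q, I, H]
Visit M → queue [L, J, G, F, D, Q, I, H]
Visit L; enqueue E → queue [J, G, F, D, Q, I, H, E]
Visit J; enqueue P → queue [G, F, D, Q, I, H, E, P]
Visit G → queue [F, D, Q, I, H, E, P]
Visit F → queue [D, Q, I, H, E, P]
Visit D; enqueue N → queue [Q, I, H, E, P, N]
Visit Q → queue [I, H, E, P, N]
Visit I → queue [H, E, P, N]
Visit H → queue [E, P, N]
Visit E → queue [P, N]
Visit P → queue [N]
Visit N → queue []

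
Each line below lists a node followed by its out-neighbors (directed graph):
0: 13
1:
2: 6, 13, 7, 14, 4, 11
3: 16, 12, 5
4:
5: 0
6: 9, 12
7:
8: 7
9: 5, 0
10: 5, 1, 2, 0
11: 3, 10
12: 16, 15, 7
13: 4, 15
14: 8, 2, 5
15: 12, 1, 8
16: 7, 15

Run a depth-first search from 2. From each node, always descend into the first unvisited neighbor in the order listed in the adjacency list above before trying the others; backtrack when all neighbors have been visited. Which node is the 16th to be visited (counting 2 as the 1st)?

3

Visit 2
2 → 6
6 → 9
9 → 5
5 → 0
0 → 13
13 → 4
13 → 15
15 → 12
12 → 16
16 → 7
15 → 1
15 → 8
2 → 14
2 → 11
11 → 3
11 → 10

Visit order: 2, 6, 9, 5, 0, 13, 4, 15, 12, 16, 7, 1, 8, 14, 11, 3, 10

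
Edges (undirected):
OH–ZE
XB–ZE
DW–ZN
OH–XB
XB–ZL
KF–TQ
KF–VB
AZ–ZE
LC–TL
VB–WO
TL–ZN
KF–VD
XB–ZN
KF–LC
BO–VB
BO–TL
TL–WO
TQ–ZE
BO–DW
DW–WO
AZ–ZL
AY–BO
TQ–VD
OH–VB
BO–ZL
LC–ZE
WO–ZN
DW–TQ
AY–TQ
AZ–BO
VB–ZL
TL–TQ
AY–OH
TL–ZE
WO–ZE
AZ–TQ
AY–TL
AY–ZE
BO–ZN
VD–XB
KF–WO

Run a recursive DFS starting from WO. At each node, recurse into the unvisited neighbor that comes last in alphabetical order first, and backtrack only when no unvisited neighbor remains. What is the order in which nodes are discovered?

Visit WO
WO → ZN
ZN → XB
XB → ZL
ZL → VB
VB → OH
OH → ZE
ZE → TQ
TQ → VD
VD → KF
KF → LC
LC → TL
TL → BO
BO → DW
BO → AZ
BO → AY

WO ZN XB ZL VB OH ZE TQ VD KF LC TL BO DW AZ AY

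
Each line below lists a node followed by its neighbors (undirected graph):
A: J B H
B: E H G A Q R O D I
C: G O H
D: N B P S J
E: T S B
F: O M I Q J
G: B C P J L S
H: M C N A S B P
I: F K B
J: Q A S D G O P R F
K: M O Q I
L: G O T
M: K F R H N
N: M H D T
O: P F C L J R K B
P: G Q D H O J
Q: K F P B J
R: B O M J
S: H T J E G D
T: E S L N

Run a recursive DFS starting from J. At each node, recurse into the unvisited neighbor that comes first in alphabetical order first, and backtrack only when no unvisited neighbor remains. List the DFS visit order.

Visit J
J → A
A → B
B → D
D → N
N → H
H → C
C → G
G → L
L → O
O → F
F → I
I → K
K → M
M → R
K → Q
Q → P
L → T
T → E
E → S

J, A, B, D, N, H, C, G, L, O, F, I, K, M, R, Q, P, T, E, S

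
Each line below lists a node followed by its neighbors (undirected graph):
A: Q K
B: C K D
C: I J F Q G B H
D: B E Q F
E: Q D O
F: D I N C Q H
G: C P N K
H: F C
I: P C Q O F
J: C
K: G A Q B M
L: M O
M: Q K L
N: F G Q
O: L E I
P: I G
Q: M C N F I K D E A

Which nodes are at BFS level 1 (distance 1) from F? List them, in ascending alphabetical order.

C, D, H, I, N, Q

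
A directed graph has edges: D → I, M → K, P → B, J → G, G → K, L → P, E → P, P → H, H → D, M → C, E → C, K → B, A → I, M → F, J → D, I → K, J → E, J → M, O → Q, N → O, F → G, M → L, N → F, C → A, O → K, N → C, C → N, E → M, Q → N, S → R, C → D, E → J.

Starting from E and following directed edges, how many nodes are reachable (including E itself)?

17

BFS from E visits: E, C, J, M, P, A, D, N, G, F, K, L, B, H, I, O, Q
Reachable nodes: 17 of 19 total.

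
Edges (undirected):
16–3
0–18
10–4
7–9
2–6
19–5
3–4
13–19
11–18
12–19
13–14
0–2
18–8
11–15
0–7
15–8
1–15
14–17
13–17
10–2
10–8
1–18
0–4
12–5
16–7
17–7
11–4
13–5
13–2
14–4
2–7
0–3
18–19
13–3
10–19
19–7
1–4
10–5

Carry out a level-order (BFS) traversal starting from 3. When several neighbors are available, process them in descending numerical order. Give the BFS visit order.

Visit 3; enqueue 16, 13, 4, 0 → queue [16, 13, 4, 0]
Visit 16; enqueue 7 → queue [13, 4, 0, 7]
Visit 13; enqueue 19, 17, 14, 5, 2 → queue [4, 0, 7, 19, 17, 14, 5, 2]
Visit 4; enqueue 11, 10, 1 → queue [0, 7, 19, 17, 14, 5, 2, 11, 10, 1]
Visit 0; enqueue 18 → queue [7, 19, 17, 14, 5, 2, 11, 10, 1, 18]
Visit 7; enqueue 9 → queue [19, 17, 14, 5, 2, 11, 10, 1, 18, 9]
Visit 19; enqueue 12 → queue [17, 14, 5, 2, 11, 10, 1, 18, 9, 12]
Visit 17 → queue [14, 5, 2, 11, 10, 1, 18, 9, 12]
Visit 14 → queue [5, 2, 11, 10, 1, 18, 9, 12]
Visit 5 → queue [2, 11, 10, 1, 18, 9, 12]
Visit 2; enqueue 6 → queue [11, 10, 1, 18, 9, 12, 6]
Visit 11; enqueue 15 → queue [10, 1, 18, 9, 12, 6, 15]
Visit 10; enqueue 8 → queue [1, 18, 9, 12, 6, 15, 8]
Visit 1 → queue [18, 9, 12, 6, 15, 8]
Visit 18 → queue [9, 12, 6, 15, 8]
Visit 9 → queue [12, 6, 15, 8]
Visit 12 → queue [6, 15, 8]
Visit 6 → queue [15, 8]
Visit 15 → queue [8]
Visit 8 → queue []

3 → 16 → 13 → 4 → 0 → 7 → 19 → 17 → 14 → 5 → 2 → 11 → 10 → 1 → 18 → 9 → 12 → 6 → 15 → 8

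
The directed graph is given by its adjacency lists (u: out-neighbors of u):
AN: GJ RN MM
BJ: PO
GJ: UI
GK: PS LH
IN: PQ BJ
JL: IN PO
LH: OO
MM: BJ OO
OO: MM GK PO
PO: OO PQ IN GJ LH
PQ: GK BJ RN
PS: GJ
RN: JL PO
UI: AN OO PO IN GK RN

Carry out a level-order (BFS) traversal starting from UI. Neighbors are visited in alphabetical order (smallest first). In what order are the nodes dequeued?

UI, AN, GK, IN, OO, PO, RN, GJ, MM, LH, PS, BJ, PQ, JL

Visit UI; enqueue AN, GK, IN, OO, PO, RN → queue [AN, GK, IN, OO, PO, RN]
Visit AN; enqueue GJ, MM → queue [GK, IN, OO, PO, RN, GJ, MM]
Visit GK; enqueue LH, PS → queue [IN, OO, PO, RN, GJ, MM, LH, PS]
Visit IN; enqueue BJ, PQ → queue [OO, PO, RN, GJ, MM, LH, PS, BJ, PQ]
Visit OO → queue [PO, RN, GJ, MM, LH, PS, BJ, PQ]
Visit PO → queue [RN, GJ, MM, LH, PS, BJ, PQ]
Visit RN; enqueue JL → queue [GJ, MM, LH, PS, BJ, PQ, JL]
Visit GJ → queue [MM, LH, PS, BJ, PQ, JL]
Visit MM → queue [LH, PS, BJ, PQ, JL]
Visit LH → queue [PS, BJ, PQ, JL]
Visit PS → queue [BJ, PQ, JL]
Visit BJ → queue [PQ, JL]
Visit PQ → queue [JL]
Visit JL → queue []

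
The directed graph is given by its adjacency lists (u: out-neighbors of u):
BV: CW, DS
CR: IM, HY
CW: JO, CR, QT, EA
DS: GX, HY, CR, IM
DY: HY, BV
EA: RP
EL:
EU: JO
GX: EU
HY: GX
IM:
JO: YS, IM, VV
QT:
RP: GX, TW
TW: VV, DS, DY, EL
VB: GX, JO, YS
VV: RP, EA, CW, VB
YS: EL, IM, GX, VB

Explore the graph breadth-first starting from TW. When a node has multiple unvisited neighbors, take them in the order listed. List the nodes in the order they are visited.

Visit TW; enqueue VV, DS, DY, EL → queue [VV, DS, DY, EL]
Visit VV; enqueue RP, EA, CW, VB → queue [DS, DY, EL, RP, EA, CW, VB]
Visit DS; enqueue GX, HY, CR, IM → queue [DY, EL, RP, EA, CW, VB, GX, HY, CR, IM]
Visit DY; enqueue BV → queue [EL, RP, EA, CW, VB, GX, HY, CR, IM, BV]
Visit EL → queue [RP, EA, CW, VB, GX, HY, CR, IM, BV]
Visit RP → queue [EA, CW, VB, GX, HY, CR, IM, BV]
Visit EA → queue [CW, VB, GX, HY, CR, IM, BV]
Visit CW; enqueue JO, QT → queue [VB, GX, HY, CR, IM, BV, JO, QT]
Visit VB; enqueue YS → queue [GX, HY, CR, IM, BV, JO, QT, YS]
Visit GX; enqueue EU → queue [HY, CR, IM, BV, JO, QT, YS, EU]
Visit HY → queue [CR, IM, BV, JO, QT, YS, EU]
Visit CR → queue [IM, BV, JO, QT, YS, EU]
Visit IM → queue [BV, JO, QT, YS, EU]
Visit BV → queue [JO, QT, YS, EU]
Visit JO → queue [QT, YS, EU]
Visit QT → queue [YS, EU]
Visit YS → queue [EU]
Visit EU → queue []

TW, VV, DS, DY, EL, RP, EA, CW, VB, GX, HY, CR, IM, BV, JO, QT, YS, EU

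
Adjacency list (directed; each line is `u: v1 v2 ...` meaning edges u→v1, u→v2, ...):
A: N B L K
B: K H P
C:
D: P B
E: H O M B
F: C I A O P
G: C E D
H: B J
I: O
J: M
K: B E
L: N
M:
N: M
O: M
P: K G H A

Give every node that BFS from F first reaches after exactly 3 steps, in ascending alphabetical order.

D, E, J

Level 0: F
Level 1: A, C, I, O, P
Level 2: B, G, H, K, L, M, N
Level 3: D, E, J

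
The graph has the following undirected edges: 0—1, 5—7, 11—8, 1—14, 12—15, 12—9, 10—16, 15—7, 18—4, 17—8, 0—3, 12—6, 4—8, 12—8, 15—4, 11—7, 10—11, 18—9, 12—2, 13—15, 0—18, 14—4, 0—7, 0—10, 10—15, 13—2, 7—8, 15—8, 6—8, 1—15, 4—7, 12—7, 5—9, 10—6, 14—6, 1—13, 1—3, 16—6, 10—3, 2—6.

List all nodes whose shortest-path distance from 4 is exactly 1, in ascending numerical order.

Level 0: 4
Level 1: 7, 8, 14, 15, 18
Level 2: 0, 1, 5, 6, 9, 10, 11, 12, 13, 17
Level 3: 2, 3, 16

7, 8, 14, 15, 18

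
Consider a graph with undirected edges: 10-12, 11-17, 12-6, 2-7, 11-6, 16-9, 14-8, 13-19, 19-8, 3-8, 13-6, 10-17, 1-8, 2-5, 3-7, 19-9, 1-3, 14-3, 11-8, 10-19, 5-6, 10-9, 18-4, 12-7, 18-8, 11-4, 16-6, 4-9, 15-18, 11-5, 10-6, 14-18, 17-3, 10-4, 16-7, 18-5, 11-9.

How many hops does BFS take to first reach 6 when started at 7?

Level 0: 7
Level 1: 2, 3, 12, 16
Level 2: 1, 5, 6, 8, 9, 10, 14, 17
Level 3: 4, 11, 13, 18, 19
Level 4: 15
6 first appears at level 2.

2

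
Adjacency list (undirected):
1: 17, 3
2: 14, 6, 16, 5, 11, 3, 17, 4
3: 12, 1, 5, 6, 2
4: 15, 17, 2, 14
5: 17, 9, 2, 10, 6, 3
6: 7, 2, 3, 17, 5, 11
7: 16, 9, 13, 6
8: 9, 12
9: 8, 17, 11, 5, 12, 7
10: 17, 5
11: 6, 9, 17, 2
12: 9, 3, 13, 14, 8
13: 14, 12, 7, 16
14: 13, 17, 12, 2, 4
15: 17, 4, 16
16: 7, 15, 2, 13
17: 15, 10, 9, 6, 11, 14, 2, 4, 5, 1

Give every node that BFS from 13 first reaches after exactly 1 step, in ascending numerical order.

7, 12, 14, 16

Level 0: 13
Level 1: 7, 12, 14, 16
Level 2: 2, 3, 4, 6, 8, 9, 15, 17
Level 3: 1, 5, 10, 11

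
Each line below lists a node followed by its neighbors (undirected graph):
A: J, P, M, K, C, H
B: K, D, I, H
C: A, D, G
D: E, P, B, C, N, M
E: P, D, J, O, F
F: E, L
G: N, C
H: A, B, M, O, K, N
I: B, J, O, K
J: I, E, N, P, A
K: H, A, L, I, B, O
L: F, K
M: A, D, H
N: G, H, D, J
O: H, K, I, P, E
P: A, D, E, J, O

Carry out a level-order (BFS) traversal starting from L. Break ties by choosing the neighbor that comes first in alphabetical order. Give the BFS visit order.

L, F, K, E, A, B, H, I, O, D, J, P, C, M, N, G

Visit L; enqueue F, K → queue [F, K]
Visit F; enqueue E → queue [K, E]
Visit K; enqueue A, B, H, I, O → queue [E, A, B, H, I, O]
Visit E; enqueue D, J, P → queue [A, B, H, I, O, D, J, P]
Visit A; enqueue C, M → queue [B, H, I, O, D, J, P, C, M]
Visit B → queue [H, I, O, D, J, P, C, M]
Visit H; enqueue N → queue [I, O, D, J, P, C, M, N]
Visit I → queue [O, D, J, P, C, M, N]
Visit O → queue [D, J, P, C, M, N]
Visit D → queue [J, P, C, M, N]
Visit J → queue [P, C, M, N]
Visit P → queue [C, M, N]
Visit C; enqueue G → queue [M, N, G]
Visit M → queue [N, G]
Visit N → queue [G]
Visit G → queue []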